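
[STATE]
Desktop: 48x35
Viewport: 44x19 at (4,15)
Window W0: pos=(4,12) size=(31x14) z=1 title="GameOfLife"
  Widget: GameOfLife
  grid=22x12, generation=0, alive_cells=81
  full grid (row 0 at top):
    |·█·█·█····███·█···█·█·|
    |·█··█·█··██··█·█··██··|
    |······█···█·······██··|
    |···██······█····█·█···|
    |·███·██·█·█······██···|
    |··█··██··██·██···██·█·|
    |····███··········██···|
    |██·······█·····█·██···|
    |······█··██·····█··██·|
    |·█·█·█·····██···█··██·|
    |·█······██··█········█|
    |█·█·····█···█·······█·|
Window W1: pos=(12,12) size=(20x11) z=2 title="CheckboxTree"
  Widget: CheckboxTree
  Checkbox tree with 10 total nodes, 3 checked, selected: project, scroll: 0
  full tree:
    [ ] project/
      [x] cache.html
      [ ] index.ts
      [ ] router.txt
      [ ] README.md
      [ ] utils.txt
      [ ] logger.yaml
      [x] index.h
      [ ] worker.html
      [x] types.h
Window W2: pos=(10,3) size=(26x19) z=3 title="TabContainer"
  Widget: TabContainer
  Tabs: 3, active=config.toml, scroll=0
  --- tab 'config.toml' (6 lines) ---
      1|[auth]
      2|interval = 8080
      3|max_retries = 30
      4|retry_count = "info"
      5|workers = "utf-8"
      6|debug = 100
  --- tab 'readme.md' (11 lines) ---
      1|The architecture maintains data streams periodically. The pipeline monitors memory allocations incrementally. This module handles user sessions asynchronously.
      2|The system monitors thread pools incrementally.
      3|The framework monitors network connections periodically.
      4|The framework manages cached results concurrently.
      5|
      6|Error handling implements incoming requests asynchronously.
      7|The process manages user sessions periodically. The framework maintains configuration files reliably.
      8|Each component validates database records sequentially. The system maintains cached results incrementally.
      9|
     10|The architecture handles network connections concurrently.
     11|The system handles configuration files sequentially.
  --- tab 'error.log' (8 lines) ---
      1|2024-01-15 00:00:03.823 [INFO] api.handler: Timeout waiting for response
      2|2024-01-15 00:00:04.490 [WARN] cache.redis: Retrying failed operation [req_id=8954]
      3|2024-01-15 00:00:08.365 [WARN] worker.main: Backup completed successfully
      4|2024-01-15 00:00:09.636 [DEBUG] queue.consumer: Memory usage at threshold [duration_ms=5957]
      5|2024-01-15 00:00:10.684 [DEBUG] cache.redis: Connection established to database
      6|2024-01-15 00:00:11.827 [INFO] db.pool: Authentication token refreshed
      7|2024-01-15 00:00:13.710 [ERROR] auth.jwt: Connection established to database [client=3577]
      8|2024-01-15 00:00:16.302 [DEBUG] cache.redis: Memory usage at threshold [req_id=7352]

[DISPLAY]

┃Gen: ┃                        ┃            
┃·█··█┃                        ┃            
┃·····┃                        ┃            
┃···██┃                        ┃            
┃·███·┃                        ┃            
┃··█··┃                        ┃            
┃····█┗━━━━━━━━━━━━━━━━━━━━━━━━┛            
┃██·····┗━━━━━━━━━━━━━━━━━━┛  ┃             
┃······█··██·····█··██·       ┃             
┃·█·█·█·····██···█··██·       ┃             
┗━━━━━━━━━━━━━━━━━━━━━━━━━━━━━┛             
                                            
                                            
                                            
                                            
                                            
                                            
                                            
                                            


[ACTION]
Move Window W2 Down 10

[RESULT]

┃Gen: ┠────────────────────────┨            
┃·█··█┃[config.toml]│ readme.md┃            
┃·····┃────────────────────────┃            
┃···██┃[auth]                  ┃            
┃·███·┃interval = 8080         ┃            
┃··█··┃max_retries = 30        ┃            
┃····█┃retry_count = "info"    ┃            
┃██···┃workers = "utf-8"       ┃            
┃·····┃debug = 100             ┃            
┃·█·█·┃                        ┃            
┗━━━━━┃                        ┃            
      ┃                        ┃            
      ┃                        ┃            
      ┃                        ┃            
      ┃                        ┃            
      ┃                        ┃            
      ┗━━━━━━━━━━━━━━━━━━━━━━━━┛            
                                            
                                            


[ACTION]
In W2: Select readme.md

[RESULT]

┃Gen: ┠────────────────────────┨            
┃·█··█┃ config.toml │[readme.md┃            
┃·····┃────────────────────────┃            
┃···██┃The architecture maintai┃            
┃·███·┃The system monitors thre┃            
┃··█··┃The framework monitors n┃            
┃····█┃The framework manages ca┃            
┃██···┃                        ┃            
┃·····┃Error handling implement┃            
┃·█·█·┃The process manages user┃            
┗━━━━━┃Each component validates┃            
      ┃                        ┃            
      ┃The architecture handles┃            
      ┃The system handles confi┃            
      ┃                        ┃            
      ┃                        ┃            
      ┗━━━━━━━━━━━━━━━━━━━━━━━━┛            
                                            
                                            


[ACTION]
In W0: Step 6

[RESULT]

┃Gen: ┠────────────────────────┨            
┃·█··█┃ config.toml │[readme.md┃            
┃·███·┃────────────────────────┃            
┃·····┃The architecture maintai┃            
┃··█··┃The system monitors thre┃            
┃·█·█·┃The framework monitors n┃            
┃·█·█·┃The framework manages ca┃            
┃·█···┃                        ┃            
┃··██·┃Error handling implement┃            
┃·····┃The process manages user┃            
┗━━━━━┃Each component validates┃            
      ┃                        ┃            
      ┃The architecture handles┃            
      ┃The system handles confi┃            
      ┃                        ┃            
      ┃                        ┃            
      ┗━━━━━━━━━━━━━━━━━━━━━━━━┛            
                                            
                                            


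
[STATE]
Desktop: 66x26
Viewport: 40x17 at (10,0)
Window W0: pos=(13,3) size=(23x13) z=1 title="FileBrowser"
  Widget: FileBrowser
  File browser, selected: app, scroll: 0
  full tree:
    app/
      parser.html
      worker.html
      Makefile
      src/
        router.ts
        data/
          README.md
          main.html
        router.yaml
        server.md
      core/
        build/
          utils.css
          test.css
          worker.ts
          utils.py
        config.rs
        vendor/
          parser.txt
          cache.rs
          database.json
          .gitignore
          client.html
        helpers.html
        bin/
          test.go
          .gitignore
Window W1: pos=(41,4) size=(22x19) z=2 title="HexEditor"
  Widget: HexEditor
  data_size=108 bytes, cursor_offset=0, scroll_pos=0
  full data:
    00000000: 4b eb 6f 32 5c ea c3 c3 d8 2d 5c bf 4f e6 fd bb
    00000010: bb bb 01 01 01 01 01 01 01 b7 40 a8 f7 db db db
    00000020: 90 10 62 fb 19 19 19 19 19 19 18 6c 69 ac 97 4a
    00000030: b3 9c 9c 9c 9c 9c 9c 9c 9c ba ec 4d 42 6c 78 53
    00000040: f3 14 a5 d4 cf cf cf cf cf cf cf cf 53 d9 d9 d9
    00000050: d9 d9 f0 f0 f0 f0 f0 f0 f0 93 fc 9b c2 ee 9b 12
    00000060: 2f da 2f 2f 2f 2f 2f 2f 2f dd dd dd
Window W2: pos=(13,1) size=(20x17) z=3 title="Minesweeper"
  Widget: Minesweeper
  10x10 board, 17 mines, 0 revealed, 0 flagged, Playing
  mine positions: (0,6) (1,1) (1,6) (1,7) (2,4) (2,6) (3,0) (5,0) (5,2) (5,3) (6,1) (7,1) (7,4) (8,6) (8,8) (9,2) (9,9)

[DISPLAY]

                                        
   ┏━━━━━━━━━━━━━━━━━━┓                 
   ┃ Minesweeper      ┃                 
   ┠──────────────────┨━━┓              
   ┃■■■■■■■■■■        ┃  ┃     ┏━━━━━━━━
   ┃■■■■■■■■■■        ┃──┨     ┃ HexEdit
   ┃■■■■■■■■■■        ┃  ┃     ┠────────
   ┃■■■■■■■■■■        ┃  ┃     ┃00000000
   ┃■■■■■■■■■■        ┃  ┃     ┃00000010
   ┃■■■■■■■■■■        ┃  ┃     ┃00000020
   ┃■■■■■■■■■■        ┃  ┃     ┃00000030
   ┃■■■■■■■■■■        ┃  ┃     ┃00000040
   ┃■■■■■■■■■■        ┃  ┃     ┃00000050
   ┃■■■■■■■■■■        ┃  ┃     ┃00000060
   ┃                  ┃  ┃     ┃        
   ┃                  ┃━━┛     ┃        
   ┃                  ┃        ┃        


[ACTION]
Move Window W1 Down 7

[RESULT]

                                        
   ┏━━━━━━━━━━━━━━━━━━┓                 
   ┃ Minesweeper      ┃                 
   ┠──────────────────┨━━┓              
   ┃■■■■■■■■■■        ┃  ┃              
   ┃■■■■■■■■■■        ┃──┨              
   ┃■■■■■■■■■■        ┃  ┃              
   ┃■■■■■■■■■■        ┃  ┃     ┏━━━━━━━━
   ┃■■■■■■■■■■        ┃  ┃     ┃ HexEdit
   ┃■■■■■■■■■■        ┃  ┃     ┠────────
   ┃■■■■■■■■■■        ┃  ┃     ┃00000000
   ┃■■■■■■■■■■        ┃  ┃     ┃00000010
   ┃■■■■■■■■■■        ┃  ┃     ┃00000020
   ┃■■■■■■■■■■        ┃  ┃     ┃00000030
   ┃                  ┃  ┃     ┃00000040
   ┃                  ┃━━┛     ┃00000050
   ┃                  ┃        ┃00000060


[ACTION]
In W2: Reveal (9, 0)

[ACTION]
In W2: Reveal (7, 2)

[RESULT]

                                        
   ┏━━━━━━━━━━━━━━━━━━┓                 
   ┃ Minesweeper      ┃                 
   ┠──────────────────┨━━┓              
   ┃■■■■■■■■■■        ┃  ┃              
   ┃■■■■■■■■■■        ┃──┨              
   ┃■■■■■■■■■■        ┃  ┃              
   ┃■■■■■■■■■■        ┃  ┃     ┏━━━━━━━━
   ┃■■■■■■■■■■        ┃  ┃     ┃ HexEdit
   ┃■■■■■■■■■■        ┃  ┃     ┠────────
   ┃■■■■■■■■■■        ┃  ┃     ┃00000000
   ┃■■2■■■■■■■        ┃  ┃     ┃00000010
   ┃12■■■■■■■■        ┃  ┃     ┃00000020
   ┃ 1■■■■■■■■        ┃  ┃     ┃00000030
   ┃                  ┃  ┃     ┃00000040
   ┃                  ┃━━┛     ┃00000050
   ┃                  ┃        ┃00000060


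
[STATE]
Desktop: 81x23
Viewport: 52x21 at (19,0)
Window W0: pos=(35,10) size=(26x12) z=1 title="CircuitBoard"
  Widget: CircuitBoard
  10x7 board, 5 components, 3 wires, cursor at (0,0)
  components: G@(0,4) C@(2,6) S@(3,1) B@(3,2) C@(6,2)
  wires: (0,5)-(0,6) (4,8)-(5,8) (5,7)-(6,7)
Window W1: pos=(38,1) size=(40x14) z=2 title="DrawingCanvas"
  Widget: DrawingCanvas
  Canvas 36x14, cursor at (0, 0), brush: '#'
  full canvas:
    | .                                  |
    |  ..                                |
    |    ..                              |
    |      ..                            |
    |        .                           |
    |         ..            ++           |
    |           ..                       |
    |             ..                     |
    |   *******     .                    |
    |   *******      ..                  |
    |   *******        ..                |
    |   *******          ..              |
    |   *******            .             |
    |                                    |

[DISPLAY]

                                                    
                   ┏━━━━━━━━━━━━━━━━━━━━━━━━━━━━━━━━
                   ┃ DrawingCanvas                  
                   ┠────────────────────────────────
                   ┃+.                              
                   ┃  ..                            
                   ┃    ..                          
                   ┃      ..                        
                   ┃        .                       
                   ┃         ..            ++       
                ┏━━┃           ..                   
                ┃ C┃             ..                 
                ┠──┃   *******     .                
                ┃  ┃   *******      ..              
                ┃0 ┗━━━━━━━━━━━━━━━━━━━━━━━━━━━━━━━━
                ┃                        ┃          
                ┃1                       ┃          
                ┃                        ┃          
                ┃2                       ┃          
                ┃                        ┃          
                ┃3       S   B           ┃          


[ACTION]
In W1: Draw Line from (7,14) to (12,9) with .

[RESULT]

                                                    
                   ┏━━━━━━━━━━━━━━━━━━━━━━━━━━━━━━━━
                   ┃ DrawingCanvas                  
                   ┠────────────────────────────────
                   ┃+.                              
                   ┃  ..                            
                   ┃    ..                          
                   ┃      ..                        
                   ┃        .                       
                   ┃         ..            ++       
                ┏━━┃           ..                   
                ┃ C┃             ..                 
                ┠──┃   *******   . .                
                ┃  ┃   *******  .   ..              
                ┃0 ┗━━━━━━━━━━━━━━━━━━━━━━━━━━━━━━━━
                ┃                        ┃          
                ┃1                       ┃          
                ┃                        ┃          
                ┃2                       ┃          
                ┃                        ┃          
                ┃3       S   B           ┃          


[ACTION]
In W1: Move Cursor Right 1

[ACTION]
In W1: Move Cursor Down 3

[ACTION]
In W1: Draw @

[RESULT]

                                                    
                   ┏━━━━━━━━━━━━━━━━━━━━━━━━━━━━━━━━
                   ┃ DrawingCanvas                  
                   ┠────────────────────────────────
                   ┃ .                              
                   ┃  ..                            
                   ┃    ..                          
                   ┃ @    ..                        
                   ┃        .                       
                   ┃         ..            ++       
                ┏━━┃           ..                   
                ┃ C┃             ..                 
                ┠──┃   *******   . .                
                ┃  ┃   *******  .   ..              
                ┃0 ┗━━━━━━━━━━━━━━━━━━━━━━━━━━━━━━━━
                ┃                        ┃          
                ┃1                       ┃          
                ┃                        ┃          
                ┃2                       ┃          
                ┃                        ┃          
                ┃3       S   B           ┃          


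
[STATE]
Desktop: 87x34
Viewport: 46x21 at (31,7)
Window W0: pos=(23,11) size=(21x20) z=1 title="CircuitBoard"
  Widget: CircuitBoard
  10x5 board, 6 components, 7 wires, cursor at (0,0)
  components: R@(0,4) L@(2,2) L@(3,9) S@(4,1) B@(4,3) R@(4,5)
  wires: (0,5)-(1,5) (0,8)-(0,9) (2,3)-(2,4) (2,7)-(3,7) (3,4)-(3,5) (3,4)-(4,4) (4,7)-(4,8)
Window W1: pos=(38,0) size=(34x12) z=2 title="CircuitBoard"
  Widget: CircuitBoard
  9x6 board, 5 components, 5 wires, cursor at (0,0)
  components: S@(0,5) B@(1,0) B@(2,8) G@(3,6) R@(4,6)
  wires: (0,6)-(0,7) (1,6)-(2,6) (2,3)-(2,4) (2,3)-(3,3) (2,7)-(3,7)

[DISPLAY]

       ┃                            │   ┃     
       ┃2               · ─ ·       ·   ┃     
       ┃                │               ┃     
       ┃3               ·           G   ┃     
━━━━━━━┗━━━━━━━━━━━━━━━━━━━━━━━━━━━━━━━━┛     
tBoard      ┃                                 
────────────┨                                 
2 3 4 5 6 7 ┃                                 
            ┃                                 
            ┃                                 
            ┃                                 
            ┃                                 
     L   · ─┃                                 
            ┃                                 
            ┃                                 
            ┃                                 
 S       B  ┃                                 
 (0,0)      ┃                                 
            ┃                                 
            ┃                                 
            ┃                                 


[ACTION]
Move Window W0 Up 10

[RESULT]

       ┃                            │   ┃     
       ┃2               · ─ ·       ·   ┃     
     L ┃                │               ┃     
       ┃3               ·           G   ┃     
       ┗━━━━━━━━━━━━━━━━━━━━━━━━━━━━━━━━┛     
            ┃                                 
 S       B  ┃                                 
 (0,0)      ┃                                 
            ┃                                 
            ┃                                 
            ┃                                 
            ┃                                 
            ┃                                 
━━━━━━━━━━━━┛                                 
                                              
                                              
                                              
                                              
                                              
                                              
                                              


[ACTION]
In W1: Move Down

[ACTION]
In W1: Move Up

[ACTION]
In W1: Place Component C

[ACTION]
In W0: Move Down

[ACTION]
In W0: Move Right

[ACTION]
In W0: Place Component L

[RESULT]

[L]    ┃                            │   ┃     
       ┃2               · ─ ·       ·   ┃     
     L ┃                │               ┃     
       ┃3               ·           G   ┃     
       ┗━━━━━━━━━━━━━━━━━━━━━━━━━━━━━━━━┛     
            ┃                                 
 S       B  ┃                                 
 (1,1)      ┃                                 
            ┃                                 
            ┃                                 
            ┃                                 
            ┃                                 
            ┃                                 
━━━━━━━━━━━━┛                                 
                                              
                                              
                                              
                                              
                                              
                                              
                                              


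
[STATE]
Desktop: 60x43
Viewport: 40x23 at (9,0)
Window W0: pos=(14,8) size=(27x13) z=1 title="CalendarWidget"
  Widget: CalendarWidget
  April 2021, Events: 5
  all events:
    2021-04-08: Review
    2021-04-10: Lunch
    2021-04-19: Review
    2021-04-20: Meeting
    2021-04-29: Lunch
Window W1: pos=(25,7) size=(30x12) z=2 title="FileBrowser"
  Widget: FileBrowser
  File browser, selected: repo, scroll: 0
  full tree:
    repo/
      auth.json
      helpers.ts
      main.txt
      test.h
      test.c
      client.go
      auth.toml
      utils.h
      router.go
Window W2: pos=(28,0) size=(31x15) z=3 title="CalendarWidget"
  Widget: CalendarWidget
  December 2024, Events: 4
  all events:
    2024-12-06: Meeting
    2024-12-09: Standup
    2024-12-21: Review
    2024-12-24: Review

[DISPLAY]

                   ┏━━━━━━━━━━━━━━━━━━━━
                   ┃ CalendarWidget     
                   ┠────────────────────
                   ┃        December 202
                   ┃Mo Tu We Th Fr Sa Su
                   ┃                   1
                   ┃ 2  3  4  5  6*  7  
                ┏━━┃ 9* 10 11 12 13 14 1
     ┏━━━━━━━━━━┃ F┃16 17 18 19 20 21* 2
     ┃ CalendarW┠──┃23 24* 25 26 27 28 2
     ┠──────────┃> ┃30 31               
     ┃        Ap┃  ┃                    
     ┃Mo Tu We T┃  ┃                    
     ┃          ┃  ┃                    
     ┃ 5  6  7  ┃  ┗━━━━━━━━━━━━━━━━━━━━
     ┃12 13 14 1┃    test.c             
     ┃19* 20* 21┃    client.go          
     ┃26 27 28 2┃    auth.toml          
     ┃          ┗━━━━━━━━━━━━━━━━━━━━━━━
     ┃                         ┃        
     ┗━━━━━━━━━━━━━━━━━━━━━━━━━┛        
                                        
                                        


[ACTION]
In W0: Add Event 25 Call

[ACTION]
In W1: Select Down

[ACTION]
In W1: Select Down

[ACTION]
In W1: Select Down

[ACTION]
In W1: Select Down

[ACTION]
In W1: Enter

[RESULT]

                   ┏━━━━━━━━━━━━━━━━━━━━
                   ┃ CalendarWidget     
                   ┠────────────────────
                   ┃        December 202
                   ┃Mo Tu We Th Fr Sa Su
                   ┃                   1
                   ┃ 2  3  4  5  6*  7  
                ┏━━┃ 9* 10 11 12 13 14 1
     ┏━━━━━━━━━━┃ F┃16 17 18 19 20 21* 2
     ┃ CalendarW┠──┃23 24* 25 26 27 28 2
     ┠──────────┃  ┃30 31               
     ┃        Ap┃  ┃                    
     ┃Mo Tu We T┃  ┃                    
     ┃          ┃  ┃                    
     ┃ 5  6  7  ┃  ┗━━━━━━━━━━━━━━━━━━━━
     ┃12 13 14 1┃    test.c             
     ┃19* 20* 21┃    client.go          
     ┃26 27 28 2┃    auth.toml          
     ┃          ┗━━━━━━━━━━━━━━━━━━━━━━━
     ┃                         ┃        
     ┗━━━━━━━━━━━━━━━━━━━━━━━━━┛        
                                        
                                        


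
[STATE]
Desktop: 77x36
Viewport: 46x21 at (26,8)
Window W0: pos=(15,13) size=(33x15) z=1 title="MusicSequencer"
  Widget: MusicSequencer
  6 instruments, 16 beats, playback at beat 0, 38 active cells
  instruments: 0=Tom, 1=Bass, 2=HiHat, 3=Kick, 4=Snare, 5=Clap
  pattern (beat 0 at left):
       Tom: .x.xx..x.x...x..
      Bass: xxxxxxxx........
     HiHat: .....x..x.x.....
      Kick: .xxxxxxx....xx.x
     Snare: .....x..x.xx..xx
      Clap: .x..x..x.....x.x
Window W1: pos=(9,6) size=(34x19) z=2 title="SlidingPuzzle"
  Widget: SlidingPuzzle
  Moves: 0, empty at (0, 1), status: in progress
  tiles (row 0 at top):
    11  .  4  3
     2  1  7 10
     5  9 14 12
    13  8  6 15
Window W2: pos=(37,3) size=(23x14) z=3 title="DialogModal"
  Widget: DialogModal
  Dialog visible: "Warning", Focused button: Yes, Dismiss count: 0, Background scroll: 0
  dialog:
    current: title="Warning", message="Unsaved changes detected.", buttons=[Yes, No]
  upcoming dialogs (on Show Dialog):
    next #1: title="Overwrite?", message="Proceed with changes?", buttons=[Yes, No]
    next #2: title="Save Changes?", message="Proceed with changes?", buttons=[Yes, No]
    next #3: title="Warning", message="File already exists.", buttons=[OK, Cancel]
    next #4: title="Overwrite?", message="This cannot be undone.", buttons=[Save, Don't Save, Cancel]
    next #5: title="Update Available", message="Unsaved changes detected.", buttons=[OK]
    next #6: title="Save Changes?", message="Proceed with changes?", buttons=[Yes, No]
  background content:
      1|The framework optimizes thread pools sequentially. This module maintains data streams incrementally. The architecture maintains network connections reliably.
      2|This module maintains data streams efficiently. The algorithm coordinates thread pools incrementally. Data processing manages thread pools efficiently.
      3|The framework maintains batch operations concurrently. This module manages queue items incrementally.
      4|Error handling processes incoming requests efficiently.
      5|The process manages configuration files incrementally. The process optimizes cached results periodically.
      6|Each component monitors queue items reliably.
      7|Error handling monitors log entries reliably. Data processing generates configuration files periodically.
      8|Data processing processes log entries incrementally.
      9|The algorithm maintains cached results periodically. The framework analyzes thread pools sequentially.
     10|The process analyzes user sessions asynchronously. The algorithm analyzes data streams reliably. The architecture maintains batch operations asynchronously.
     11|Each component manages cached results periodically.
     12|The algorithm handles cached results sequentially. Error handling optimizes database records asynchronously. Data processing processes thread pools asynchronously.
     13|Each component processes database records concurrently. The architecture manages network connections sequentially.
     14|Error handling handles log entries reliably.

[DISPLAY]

───────────┃Th┌───────────────┐ai┃            
────┐      ┃Er│    Warning    │es┃            
  3 │      ┃Th│Unsaved changes│ c┃            
────┤      ┃Ea│   [Yes]  No   │to┃            
 10 │      ┃Er└───────────────┘to┃            
────┤      ┃Data processing proce┃            
 12 │      ┃The algorithm maintai┃            
────┤      ┃The process analyzes ┃            
 15 │      ┗━━━━━━━━━━━━━━━━━━━━━┛            
────┘           ┃    ┃                        
                ┃    ┃                        
                ┃    ┃                        
                ┃    ┃                        
                ┃    ┃                        
                ┃    ┃                        
                ┃    ┃                        
━━━━━━━━━━━━━━━━┛    ┃                        
                     ┃                        
                     ┃                        
━━━━━━━━━━━━━━━━━━━━━┛                        
                                              


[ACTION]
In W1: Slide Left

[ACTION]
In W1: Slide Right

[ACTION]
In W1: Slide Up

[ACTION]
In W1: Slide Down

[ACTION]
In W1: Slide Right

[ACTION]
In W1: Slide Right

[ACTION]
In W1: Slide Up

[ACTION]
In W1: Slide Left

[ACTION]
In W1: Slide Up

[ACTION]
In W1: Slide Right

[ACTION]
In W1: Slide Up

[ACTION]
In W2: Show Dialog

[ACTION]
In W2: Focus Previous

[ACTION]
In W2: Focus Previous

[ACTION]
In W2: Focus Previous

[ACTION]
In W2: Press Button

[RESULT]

───────────┃The framework maintai┃            
────┐      ┃Error handling proces┃            
  3 │      ┃The process manages c┃            
────┤      ┃Each component monito┃            
 10 │      ┃Error handling monito┃            
────┤      ┃Data processing proce┃            
 12 │      ┃The algorithm maintai┃            
────┤      ┃The process analyzes ┃            
 15 │      ┗━━━━━━━━━━━━━━━━━━━━━┛            
────┘           ┃    ┃                        
                ┃    ┃                        
                ┃    ┃                        
                ┃    ┃                        
                ┃    ┃                        
                ┃    ┃                        
                ┃    ┃                        
━━━━━━━━━━━━━━━━┛    ┃                        
                     ┃                        
                     ┃                        
━━━━━━━━━━━━━━━━━━━━━┛                        
                                              


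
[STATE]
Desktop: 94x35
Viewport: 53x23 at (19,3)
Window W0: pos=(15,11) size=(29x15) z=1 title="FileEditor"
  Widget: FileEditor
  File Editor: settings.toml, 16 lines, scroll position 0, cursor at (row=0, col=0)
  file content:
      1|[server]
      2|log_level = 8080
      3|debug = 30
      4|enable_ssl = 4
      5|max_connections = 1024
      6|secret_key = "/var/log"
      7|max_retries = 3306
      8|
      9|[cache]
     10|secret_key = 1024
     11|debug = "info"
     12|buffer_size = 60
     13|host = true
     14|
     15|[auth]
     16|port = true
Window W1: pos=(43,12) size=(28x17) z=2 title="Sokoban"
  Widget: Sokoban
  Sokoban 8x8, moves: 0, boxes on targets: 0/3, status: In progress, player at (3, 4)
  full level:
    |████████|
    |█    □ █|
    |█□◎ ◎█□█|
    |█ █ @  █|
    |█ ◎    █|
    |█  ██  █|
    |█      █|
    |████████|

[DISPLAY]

                                                     
                                                     
                                                     
                                                     
                                                     
                                                     
                                                     
                                                     
━━━━━━━━━━━━━━━━━━━━━━━━┓                            
leEditor                ┏━━━━━━━━━━━━━━━━━━━━━━━━━━┓ 
────────────────────────┃ Sokoban                  ┃ 
rver]                  ▲┠──────────────────────────┨ 
_level = 8080          █┃████████                  ┃ 
ug = 30                ░┃█    □ █                  ┃ 
ble_ssl = 4            ░┃█□◎ ◎█□█                  ┃ 
_connections = 1024    ░┃█ █ @  █                  ┃ 
ret_key = "/var/log"   ░┃█ ◎    █                  ┃ 
_retries = 3306        ░┃█  ██  █                  ┃ 
                       ░┃█      █                  ┃ 
che]                   ░┃████████                  ┃ 
ret_key = 1024         ░┃Moves: 0  0/3             ┃ 
ug = "info"            ▼┃                          ┃ 
━━━━━━━━━━━━━━━━━━━━━━━━┃                          ┃ 


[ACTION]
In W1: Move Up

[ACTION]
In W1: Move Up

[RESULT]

                                                     
                                                     
                                                     
                                                     
                                                     
                                                     
                                                     
                                                     
━━━━━━━━━━━━━━━━━━━━━━━━┓                            
leEditor                ┏━━━━━━━━━━━━━━━━━━━━━━━━━━┓ 
────────────────────────┃ Sokoban                  ┃ 
rver]                  ▲┠──────────────────────────┨ 
_level = 8080          █┃████████                  ┃ 
ug = 30                ░┃█   @□ █                  ┃ 
ble_ssl = 4            ░┃█□◎ ◎█□█                  ┃ 
_connections = 1024    ░┃█ █    █                  ┃ 
ret_key = "/var/log"   ░┃█ ◎    █                  ┃ 
_retries = 3306        ░┃█  ██  █                  ┃ 
                       ░┃█      █                  ┃ 
che]                   ░┃████████                  ┃ 
ret_key = 1024         ░┃Moves: 2  0/3             ┃ 
ug = "info"            ▼┃                          ┃ 
━━━━━━━━━━━━━━━━━━━━━━━━┃                          ┃ 


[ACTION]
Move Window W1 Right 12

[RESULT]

                                                     
                                                     
                                                     
                                                     
                                                     
                                                     
                                                     
                                                     
━━━━━━━━━━━━━━━━━━━━━━━━┓                            
leEditor                ┃           ┏━━━━━━━━━━━━━━━━
────────────────────────┨           ┃ Sokoban        
rver]                  ▲┃           ┠────────────────
_level = 8080          █┃           ┃████████        
ug = 30                ░┃           ┃█   @□ █        
ble_ssl = 4            ░┃           ┃█□◎ ◎█□█        
_connections = 1024    ░┃           ┃█ █    █        
ret_key = "/var/log"   ░┃           ┃█ ◎    █        
_retries = 3306        ░┃           ┃█  ██  █        
                       ░┃           ┃█      █        
che]                   ░┃           ┃████████        
ret_key = 1024         ░┃           ┃Moves: 2  0/3   
ug = "info"            ▼┃           ┃                
━━━━━━━━━━━━━━━━━━━━━━━━┛           ┃                


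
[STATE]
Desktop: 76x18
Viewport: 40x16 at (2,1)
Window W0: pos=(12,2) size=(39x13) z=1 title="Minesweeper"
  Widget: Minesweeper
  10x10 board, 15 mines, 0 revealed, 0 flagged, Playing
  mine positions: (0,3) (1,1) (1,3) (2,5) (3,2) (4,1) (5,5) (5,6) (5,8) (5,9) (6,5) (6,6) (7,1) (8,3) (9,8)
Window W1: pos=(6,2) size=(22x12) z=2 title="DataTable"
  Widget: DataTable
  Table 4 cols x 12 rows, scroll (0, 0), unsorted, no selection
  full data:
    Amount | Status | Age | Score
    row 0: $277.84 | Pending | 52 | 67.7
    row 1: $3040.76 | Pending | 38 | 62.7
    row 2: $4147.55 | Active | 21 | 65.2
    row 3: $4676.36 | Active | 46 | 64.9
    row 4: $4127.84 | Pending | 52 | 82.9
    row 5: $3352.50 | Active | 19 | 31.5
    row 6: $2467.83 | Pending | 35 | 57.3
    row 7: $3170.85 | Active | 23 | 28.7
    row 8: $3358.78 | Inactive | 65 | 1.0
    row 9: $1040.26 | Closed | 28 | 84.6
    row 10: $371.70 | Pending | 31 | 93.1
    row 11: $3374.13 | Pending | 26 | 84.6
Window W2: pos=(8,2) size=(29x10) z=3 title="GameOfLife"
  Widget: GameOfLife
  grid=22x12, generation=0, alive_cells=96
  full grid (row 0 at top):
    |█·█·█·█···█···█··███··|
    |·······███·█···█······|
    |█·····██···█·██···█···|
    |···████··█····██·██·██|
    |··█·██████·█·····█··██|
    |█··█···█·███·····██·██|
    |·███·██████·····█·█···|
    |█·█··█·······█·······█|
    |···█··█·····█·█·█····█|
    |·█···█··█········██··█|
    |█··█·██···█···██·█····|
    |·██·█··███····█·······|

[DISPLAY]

                                        
    ┏━┏━━━━━━━━━━━━━━━━━━━━━━━━━━━┓━━━━━
    ┃ ┃ GameOfLife                ┃     
    ┠─┠───────────────────────────┨─────
    ┃A┃Gen: 0                     ┃     
    ┃─┃···████··█····██·██·██     ┃     
    ┃$┃··█·██████·█·····█··██     ┃     
    ┃$┃█··█···█·███·····██·██     ┃     
    ┃$┃·███·██████·····█·█···     ┃     
    ┃$┃█·█··█·······█·······█     ┃     
    ┃$┗━━━━━━━━━━━━━━━━━━━━━━━━━━━┛     
    ┃$3352.50│Active  │19┃              
    ┗━━━━━━━━━━━━━━━━━━━━┛              
          ┗━━━━━━━━━━━━━━━━━━━━━━━━━━━━━
                                        
                                        


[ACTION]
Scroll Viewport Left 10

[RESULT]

                                        
      ┏━┏━━━━━━━━━━━━━━━━━━━━━━━━━━━┓━━━
      ┃ ┃ GameOfLife                ┃   
      ┠─┠───────────────────────────┨───
      ┃A┃Gen: 0                     ┃   
      ┃─┃···████··█····██·██·██     ┃   
      ┃$┃··█·██████·█·····█··██     ┃   
      ┃$┃█··█···█·███·····██·██     ┃   
      ┃$┃·███·██████·····█·█···     ┃   
      ┃$┃█·█··█·······█·······█     ┃   
      ┃$┗━━━━━━━━━━━━━━━━━━━━━━━━━━━┛   
      ┃$3352.50│Active  │19┃            
      ┗━━━━━━━━━━━━━━━━━━━━┛            
            ┗━━━━━━━━━━━━━━━━━━━━━━━━━━━
                                        
                                        


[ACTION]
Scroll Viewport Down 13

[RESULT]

      ┏━┏━━━━━━━━━━━━━━━━━━━━━━━━━━━┓━━━
      ┃ ┃ GameOfLife                ┃   
      ┠─┠───────────────────────────┨───
      ┃A┃Gen: 0                     ┃   
      ┃─┃···████··█····██·██·██     ┃   
      ┃$┃··█·██████·█·····█··██     ┃   
      ┃$┃█··█···█·███·····██·██     ┃   
      ┃$┃·███·██████·····█·█···     ┃   
      ┃$┃█·█··█·······█·······█     ┃   
      ┃$┗━━━━━━━━━━━━━━━━━━━━━━━━━━━┛   
      ┃$3352.50│Active  │19┃            
      ┗━━━━━━━━━━━━━━━━━━━━┛            
            ┗━━━━━━━━━━━━━━━━━━━━━━━━━━━
                                        
                                        
                                        


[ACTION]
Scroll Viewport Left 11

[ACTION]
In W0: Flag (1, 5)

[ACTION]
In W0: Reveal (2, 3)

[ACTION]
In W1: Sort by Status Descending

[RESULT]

      ┏━┏━━━━━━━━━━━━━━━━━━━━━━━━━━━┓━━━
      ┃ ┃ GameOfLife                ┃   
      ┠─┠───────────────────────────┨───
      ┃A┃Gen: 0                     ┃   
      ┃─┃···████··█····██·██·██     ┃   
      ┃$┃··█·██████·█·····█··██     ┃   
      ┃$┃█··█···█·███·····██·██     ┃   
      ┃$┃·███·██████·····█·█···     ┃   
      ┃$┃█·█··█·······█·······█     ┃   
      ┃$┗━━━━━━━━━━━━━━━━━━━━━━━━━━━┛   
      ┃$3374.13│Pending │26┃            
      ┗━━━━━━━━━━━━━━━━━━━━┛            
            ┗━━━━━━━━━━━━━━━━━━━━━━━━━━━
                                        
                                        
                                        
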